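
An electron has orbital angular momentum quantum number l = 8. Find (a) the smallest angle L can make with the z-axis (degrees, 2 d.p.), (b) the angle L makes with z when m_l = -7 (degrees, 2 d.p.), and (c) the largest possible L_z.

cos θ_min = 8/√72, so θ_min ≈ 19.47°.
For m_l = -7: cos θ = -7/√72, θ ≈ 145.58°.
L_z,max = lℏ = 8ℏ.

θ_min ≈ 19.47°; θ(m_l=-7) ≈ 145.58°; L_z,max = 8ℏ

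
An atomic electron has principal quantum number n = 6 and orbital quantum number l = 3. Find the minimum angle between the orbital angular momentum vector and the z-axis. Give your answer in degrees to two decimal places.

θ_min ≈ 30.00°

|L| = √(l(l+1)) ℏ = 2√3 ℏ.
The smallest angle corresponds to the largest L_z, i.e. m_l = l = 3, giving L_z = 3ℏ.
cos θ_min = 3/√12, so θ_min ≈ 30.00°.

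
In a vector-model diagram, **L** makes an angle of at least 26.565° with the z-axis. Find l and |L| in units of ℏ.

l = 4, |L| = 2√5 ℏ ≈ 4.472ℏ

At minimum angle, m_l = l, so cos θ = l/√(l(l+1)); cos²θ = l/(l+1) = 0.8000.
Solving: l = 4.
Then |L| = ℏ√(4·5) = 2√5 ℏ.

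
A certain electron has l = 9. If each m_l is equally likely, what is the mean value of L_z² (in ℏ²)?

⟨L_z²⟩ = 30 ℏ²

The allowed m_l values are -9, -8, -7, -6, -5, -4, -3, -2, -1, 0, 1, 2, 3, 4, 5, 6, 7, 8, 9.
⟨L_z²⟩ = ℏ²·l(l+1)/3 = 30ℏ².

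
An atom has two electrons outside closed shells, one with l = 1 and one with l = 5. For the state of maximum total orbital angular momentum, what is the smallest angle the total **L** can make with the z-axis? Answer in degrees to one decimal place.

By the triangle rule, |l₁ − l₂| ≤ L ≤ l₁ + l₂.
Allowed values: L = 4, 5, 6.
The maximum is L = 6, with |L_tot| = ℏ√(6·7) = √42 ℏ.
The minimum angle with z is arccos(6/√42) ≈ 22.2°.

θ_min ≈ 22.2°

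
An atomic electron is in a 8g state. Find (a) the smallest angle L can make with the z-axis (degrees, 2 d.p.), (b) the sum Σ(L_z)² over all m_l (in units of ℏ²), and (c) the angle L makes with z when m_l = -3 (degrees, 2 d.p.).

The 8g subshell has l = 4.
cos θ_min = 4/√20, so θ_min ≈ 26.57°.
Σ m_l² = 60, so Σ(L_z)² = 60 ℏ².
For m_l = -3: cos θ = -3/√20, θ ≈ 132.13°.

θ_min ≈ 26.57°; Σ(L_z)² = 60 ℏ²; θ(m_l=-3) ≈ 132.13°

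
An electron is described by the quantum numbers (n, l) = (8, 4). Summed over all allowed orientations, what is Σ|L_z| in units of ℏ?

Σ|L_z| = 20 ℏ

m_l ∈ {-4, -3, -2, -1, 0, 1, 2, 3, 4}.
Σ|m_l| = 2·4(4+1)/2 = 20.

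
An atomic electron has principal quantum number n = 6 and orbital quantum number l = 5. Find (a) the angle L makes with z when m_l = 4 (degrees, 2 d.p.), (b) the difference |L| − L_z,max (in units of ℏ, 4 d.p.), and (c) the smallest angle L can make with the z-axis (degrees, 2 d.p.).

For m_l = 4: cos θ = 4/√30, θ ≈ 43.09°.
|L| − L_z,max = (√30 − 5)ℏ ≈ 0.4772ℏ.
cos θ_min = 5/√30, so θ_min ≈ 24.09°.

θ(m_l=4) ≈ 43.09°; |L|−L_z,max ≈ 0.4772ℏ; θ_min ≈ 24.09°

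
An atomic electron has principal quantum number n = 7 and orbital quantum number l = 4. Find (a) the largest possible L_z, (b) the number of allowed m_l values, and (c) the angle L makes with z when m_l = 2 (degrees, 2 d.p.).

L_z,max = lℏ = 4ℏ.
There are 2l+1 = 9 values of m_l.
For m_l = 2: cos θ = 2/√20, θ ≈ 63.43°.

L_z,max = 4ℏ; 9 values; θ(m_l=2) ≈ 63.43°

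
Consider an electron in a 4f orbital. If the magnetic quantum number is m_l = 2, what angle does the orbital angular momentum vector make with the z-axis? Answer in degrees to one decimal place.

The 4f subshell has l = 3.
|L| = √(l(l+1)) ℏ = 2√3 ℏ.
L_z = m_l ℏ = 2ℏ.
cos θ = L_z/|L| = 2/√12, so θ ≈ 54.7°.

θ ≈ 54.7°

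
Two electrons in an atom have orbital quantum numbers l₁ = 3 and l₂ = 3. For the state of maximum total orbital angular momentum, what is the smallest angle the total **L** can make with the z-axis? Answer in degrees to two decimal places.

θ_min ≈ 22.21°

The total orbital quantum number L ranges from |l₁ − l₂| to l₁ + l₂ in integer steps.
L ∈ {0, 1, 2, 3, 4, 5, 6}.
The maximum is L = 6, with |L_tot| = ℏ√(6·7) = √42 ℏ.
The minimum angle with z is arccos(6/√42) ≈ 22.21°.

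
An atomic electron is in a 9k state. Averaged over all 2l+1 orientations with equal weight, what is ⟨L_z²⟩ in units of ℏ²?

The 9k subshell has l = 7.
The allowed m_l values are -7, -6, -5, -4, -3, -2, -1, 0, 1, 2, 3, 4, 5, 6, 7.
Average of L_z² over 15 states: 280/15 ℏ² = 18.67 ℏ².

⟨L_z²⟩ = 18.67 ℏ²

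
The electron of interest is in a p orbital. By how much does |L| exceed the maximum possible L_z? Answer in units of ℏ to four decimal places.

The letter p corresponds to l = 1.
|L| = √2 ℏ ≈ 1.4142ℏ, while L_z,max = lℏ = 1ℏ.
The difference is (√2 − 1)ℏ ≈ 0.4142ℏ.

|L| − L_z,max ≈ 0.4142ℏ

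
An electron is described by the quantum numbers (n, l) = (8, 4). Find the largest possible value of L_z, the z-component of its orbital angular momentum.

L_z,max = 4ℏ

L_z = m_l ℏ with m_l ∈ {−4, …, 4}; the maximum is m_l = 4.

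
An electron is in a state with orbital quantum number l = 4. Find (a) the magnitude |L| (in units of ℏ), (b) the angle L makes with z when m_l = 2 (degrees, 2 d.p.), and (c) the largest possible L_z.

|L| = 2√5 ℏ ≈ 4.472ℏ; θ(m_l=2) ≈ 63.43°; L_z,max = 4ℏ

|L| = ℏ√(4·5) = 2√5 ℏ ≈ 4.472ℏ.
For m_l = 2: cos θ = 2/√20, θ ≈ 63.43°.
L_z,max = lℏ = 4ℏ.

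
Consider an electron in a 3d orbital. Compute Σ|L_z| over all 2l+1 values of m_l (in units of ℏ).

Σ|L_z| = 6 ℏ

The 3d subshell has l = 2.
m_l runs from −2 to 2, i.e. {-2, -1, 0, 1, 2}.
Σ|m_l| = l(l+1) = 6.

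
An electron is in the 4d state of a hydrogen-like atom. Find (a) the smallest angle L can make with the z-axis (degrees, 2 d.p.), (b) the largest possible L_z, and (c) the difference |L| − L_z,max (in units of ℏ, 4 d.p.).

θ_min ≈ 35.26°; L_z,max = 2ℏ; |L|−L_z,max ≈ 0.4495ℏ

4d means n = 4, l = 2.
cos θ_min = 2/√6, so θ_min ≈ 35.26°.
L_z,max = lℏ = 2ℏ.
|L| − L_z,max = (√6 − 2)ℏ ≈ 0.4495ℏ.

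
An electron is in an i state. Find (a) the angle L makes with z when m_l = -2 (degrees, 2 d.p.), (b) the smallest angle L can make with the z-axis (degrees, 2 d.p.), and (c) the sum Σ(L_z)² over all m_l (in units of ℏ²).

θ(m_l=-2) ≈ 107.98°; θ_min ≈ 22.21°; Σ(L_z)² = 182 ℏ²

An i state has l = 6.
For m_l = -2: cos θ = -2/√42, θ ≈ 107.98°.
cos θ_min = 6/√42, so θ_min ≈ 22.21°.
Σ m_l² = 182, so Σ(L_z)² = 182 ℏ².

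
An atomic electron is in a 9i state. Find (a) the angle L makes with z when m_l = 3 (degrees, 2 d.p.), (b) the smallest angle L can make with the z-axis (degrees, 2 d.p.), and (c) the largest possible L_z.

θ(m_l=3) ≈ 62.42°; θ_min ≈ 22.21°; L_z,max = 6ℏ

The 9i subshell has l = 6.
For m_l = 3: cos θ = 3/√42, θ ≈ 62.42°.
cos θ_min = 6/√42, so θ_min ≈ 22.21°.
L_z,max = lℏ = 6ℏ.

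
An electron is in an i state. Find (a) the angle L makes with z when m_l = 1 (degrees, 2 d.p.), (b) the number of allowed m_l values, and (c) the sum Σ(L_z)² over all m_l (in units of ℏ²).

For an i orbital, l = 6.
For m_l = 1: cos θ = 1/√42, θ ≈ 81.12°.
There are 2l+1 = 13 values of m_l.
Σ m_l² = 182, so Σ(L_z)² = 182 ℏ².

θ(m_l=1) ≈ 81.12°; 13 values; Σ(L_z)² = 182 ℏ²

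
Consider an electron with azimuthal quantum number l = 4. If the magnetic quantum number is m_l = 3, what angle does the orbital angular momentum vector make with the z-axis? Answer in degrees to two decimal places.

θ ≈ 47.87°

|L|² = l(l+1)ℏ² = 20ℏ², so |L| = 2√5 ℏ.
L_z = m_l ℏ = 3ℏ.
cos θ = L_z/|L| = 3/√20, so θ ≈ 47.87°.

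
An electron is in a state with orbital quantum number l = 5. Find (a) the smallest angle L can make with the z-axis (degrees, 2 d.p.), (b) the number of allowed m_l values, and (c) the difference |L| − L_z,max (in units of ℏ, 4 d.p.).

θ_min ≈ 24.09°; 11 values; |L|−L_z,max ≈ 0.4772ℏ

cos θ_min = 5/√30, so θ_min ≈ 24.09°.
There are 2l+1 = 11 values of m_l.
|L| − L_z,max = (√30 − 5)ℏ ≈ 0.4772ℏ.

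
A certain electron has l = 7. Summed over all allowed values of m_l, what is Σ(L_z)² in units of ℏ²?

The allowed m_l values are -7, -6, -5, -4, -3, -2, -1, 0, 1, 2, 3, 4, 5, 6, 7.
Σ m_l² = 2·(1 + 4 + 9 + 16 + 25 + 36 + 49) = 280.

Σ(L_z)² = 280 ℏ²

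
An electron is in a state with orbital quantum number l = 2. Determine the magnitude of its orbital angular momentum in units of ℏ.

|L| = √6 ℏ ≈ 2.449ℏ

|L| = ℏ√(l(l+1)) = ℏ√(2·3) = √6 ℏ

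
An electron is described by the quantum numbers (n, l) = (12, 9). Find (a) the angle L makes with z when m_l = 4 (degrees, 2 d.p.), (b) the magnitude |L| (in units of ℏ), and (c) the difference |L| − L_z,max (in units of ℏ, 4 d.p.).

For m_l = 4: cos θ = 4/√90, θ ≈ 65.06°.
|L| = ℏ√(9·10) = 3√10 ℏ ≈ 9.487ℏ.
|L| − L_z,max = (3√10 − 9)ℏ ≈ 0.4868ℏ.

θ(m_l=4) ≈ 65.06°; |L| = 3√10 ℏ ≈ 9.487ℏ; |L|−L_z,max ≈ 0.4868ℏ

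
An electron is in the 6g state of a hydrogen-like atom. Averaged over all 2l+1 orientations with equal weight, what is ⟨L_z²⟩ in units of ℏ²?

⟨L_z²⟩ = 6.667 ℏ²

6g means n = 6, l = 4.
m_l runs from −4 to 4, i.e. {-4, -3, -2, -1, 0, 1, 2, 3, 4}.
⟨L_z²⟩ = ℏ²·(Σ m_l²)/(2l+1) = ℏ²·60/9 = 6.667ℏ².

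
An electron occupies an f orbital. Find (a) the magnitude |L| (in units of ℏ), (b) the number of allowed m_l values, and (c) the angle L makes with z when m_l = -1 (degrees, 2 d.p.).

|L| = 2√3 ℏ ≈ 3.464ℏ; 7 values; θ(m_l=-1) ≈ 106.78°

The letter f corresponds to l = 3.
|L| = ℏ√(3·4) = 2√3 ℏ ≈ 3.464ℏ.
There are 2l+1 = 7 values of m_l.
For m_l = -1: cos θ = -1/√12, θ ≈ 106.78°.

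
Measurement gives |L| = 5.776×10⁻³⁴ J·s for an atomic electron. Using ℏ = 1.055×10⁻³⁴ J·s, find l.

l = 5

|L|/ℏ = (5.776×10⁻³⁴)/(1.055×10⁻³⁴) ≈ 5.475.
l(l+1) ≈ 5.475² ≈ 29.97, so l = 5.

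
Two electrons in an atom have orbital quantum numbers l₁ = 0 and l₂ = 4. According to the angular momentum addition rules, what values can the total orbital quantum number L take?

L = 4

Angular momentum addition gives L = |l₁ − l₂|, …, l₁ + l₂.
Allowed values: L = 4.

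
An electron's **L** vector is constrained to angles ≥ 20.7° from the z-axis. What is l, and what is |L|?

l = 7, |L| = 2√14 ℏ ≈ 7.483ℏ

cos θ_min = l/√(l(l+1)) = √(l/(l+1)), so l/(l+1) = cos²(20.7°) = 0.8751.
Thus l = 0.8751/(1 − 0.8751) ≈ 7.
Then |L| = ℏ√(7·8) = 2√14 ℏ.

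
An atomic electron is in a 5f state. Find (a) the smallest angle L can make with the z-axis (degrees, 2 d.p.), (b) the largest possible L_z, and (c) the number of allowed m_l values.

θ_min ≈ 30.00°; L_z,max = 3ℏ; 7 values

The 5f subshell has l = 3.
cos θ_min = 3/√12, so θ_min ≈ 30.00°.
L_z,max = lℏ = 3ℏ.
There are 2l+1 = 7 values of m_l.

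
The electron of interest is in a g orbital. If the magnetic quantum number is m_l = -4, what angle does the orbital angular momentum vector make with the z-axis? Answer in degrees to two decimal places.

The letter g corresponds to l = 4.
|L|² = l(l+1)ℏ² = 20ℏ², so |L| = 2√5 ℏ.
L_z = m_l ℏ = −4ℏ.
cos θ = L_z/|L| = -4/√20, so θ ≈ 153.43°.

θ ≈ 153.43°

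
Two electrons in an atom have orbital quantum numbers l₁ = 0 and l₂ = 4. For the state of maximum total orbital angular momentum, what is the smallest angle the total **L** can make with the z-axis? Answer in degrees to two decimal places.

θ_min ≈ 26.57°

Angular momentum addition gives L = |l₁ − l₂|, …, l₁ + l₂.
Allowed values: L = 4.
The maximum is L = 4, with |L_tot| = ℏ√(4·5) = 2√5 ℏ.
The minimum angle with z is arccos(4/√20) ≈ 26.57°.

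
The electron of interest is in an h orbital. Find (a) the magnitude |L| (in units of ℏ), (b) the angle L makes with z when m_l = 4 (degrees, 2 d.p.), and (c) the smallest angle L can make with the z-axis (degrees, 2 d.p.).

|L| = √30 ℏ ≈ 5.477ℏ; θ(m_l=4) ≈ 43.09°; θ_min ≈ 24.09°

The letter h corresponds to l = 5.
|L| = ℏ√(5·6) = √30 ℏ ≈ 5.477ℏ.
For m_l = 4: cos θ = 4/√30, θ ≈ 43.09°.
cos θ_min = 5/√30, so θ_min ≈ 24.09°.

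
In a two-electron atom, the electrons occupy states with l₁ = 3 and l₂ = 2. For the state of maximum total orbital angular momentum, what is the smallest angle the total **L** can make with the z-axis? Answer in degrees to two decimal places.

The total orbital quantum number L ranges from |l₁ − l₂| to l₁ + l₂ in integer steps.
So L can be 1, 2, 3, 4, 5.
The maximum is L = 5, with |L_tot| = ℏ√(5·6) = √30 ℏ.
The minimum angle with z is arccos(5/√30) ≈ 24.09°.

θ_min ≈ 24.09°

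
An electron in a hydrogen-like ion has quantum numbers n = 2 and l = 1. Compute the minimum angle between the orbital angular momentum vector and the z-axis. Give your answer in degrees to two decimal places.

|L|² = l(l+1)ℏ² = 2ℏ², so |L| = √2 ℏ.
The smallest angle corresponds to the largest L_z, i.e. m_l = l = 1, giving L_z = 1ℏ.
cos θ_min = 1/√2, so θ_min ≈ 45.00°.

θ_min ≈ 45.00°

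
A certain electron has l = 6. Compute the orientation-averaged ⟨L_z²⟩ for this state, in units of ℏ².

m_l ∈ {-6, -5, -4, -3, -2, -1, 0, 1, 2, 3, 4, 5, 6}.
Average of L_z² over 13 states: 182/13 ℏ² = 14 ℏ².

⟨L_z²⟩ = 14 ℏ²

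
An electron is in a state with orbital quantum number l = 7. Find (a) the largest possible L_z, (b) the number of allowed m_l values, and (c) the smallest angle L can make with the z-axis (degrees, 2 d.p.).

L_z,max = lℏ = 7ℏ.
There are 2l+1 = 15 values of m_l.
cos θ_min = 7/√56, so θ_min ≈ 20.70°.

L_z,max = 7ℏ; 15 values; θ_min ≈ 20.70°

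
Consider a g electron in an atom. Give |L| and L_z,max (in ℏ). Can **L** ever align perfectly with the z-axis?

For a g orbital, l = 4.
|L| = 2√5 ℏ ≈ 4.4721ℏ, while L_z,max = lℏ = 4ℏ.
Since |L| > L_z,max, the vector can never point exactly along z; the closest it comes is θ_min = arccos(4/√20) ≈ 26.6°.

No: L_z,max = 4ℏ < |L| = 2√5 ℏ ≈ 4.472ℏ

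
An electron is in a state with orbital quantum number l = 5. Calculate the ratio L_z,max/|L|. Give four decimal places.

L_z,max/|L| = 0.9129

|L| = √30 ℏ ≈ 5.4772ℏ, while L_z,max = lℏ = 5ℏ.
L_z,max/|L| = 5/√30 = 0.9129.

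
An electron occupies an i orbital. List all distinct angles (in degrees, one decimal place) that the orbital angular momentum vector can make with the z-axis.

An i state has l = 6.
|L|² = l(l+1)ℏ² = 42ℏ², so |L| = √42 ℏ.
cos θ = m_l/√42 for each m_l ∈ {-6, -5, -4, -3, -2, -1, 0, 1, 2, 3, 4, 5, 6}.

θ ∈ {22.2°, 39.5°, 51.9°, 62.4°, 72.0°, 81.1°, 90.0°, 98.9°, 108.0°, 117.6°, 128.1°, 140.5°, 157.8°}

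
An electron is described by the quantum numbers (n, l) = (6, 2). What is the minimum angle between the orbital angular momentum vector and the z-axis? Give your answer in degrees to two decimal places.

|L|² = l(l+1)ℏ² = 6ℏ², so |L| = √6 ℏ.
The smallest angle corresponds to the largest L_z, i.e. m_l = l = 2, giving L_z = 2ℏ.
cos θ_min = 2/√6, so θ_min ≈ 35.26°.

θ_min ≈ 35.26°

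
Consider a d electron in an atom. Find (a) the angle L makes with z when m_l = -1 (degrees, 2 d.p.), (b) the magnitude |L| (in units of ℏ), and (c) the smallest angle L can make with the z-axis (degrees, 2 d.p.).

θ(m_l=-1) ≈ 114.09°; |L| = √6 ℏ ≈ 2.449ℏ; θ_min ≈ 35.26°

The letter d corresponds to l = 2.
For m_l = -1: cos θ = -1/√6, θ ≈ 114.09°.
|L| = ℏ√(2·3) = √6 ℏ ≈ 2.449ℏ.
cos θ_min = 2/√6, so θ_min ≈ 35.26°.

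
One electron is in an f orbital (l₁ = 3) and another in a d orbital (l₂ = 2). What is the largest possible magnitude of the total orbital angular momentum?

|L_tot|_max = √30 ℏ ≈ 5.477ℏ

Angular momentum addition gives L = |l₁ − l₂|, …, l₁ + l₂.
So L can be 1, 2, 3, 4, 5.
The largest magnitude corresponds to L = 5: |L_tot| = ℏ√(5·6) = √30 ℏ.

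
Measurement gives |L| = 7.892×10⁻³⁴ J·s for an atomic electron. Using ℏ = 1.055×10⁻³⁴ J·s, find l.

l = 7

Dividing by ℏ: |L|/ℏ ≈ 7.481.
(|L|/ℏ)² = l(l+1) ≈ 55.96 ⇒ l = 7.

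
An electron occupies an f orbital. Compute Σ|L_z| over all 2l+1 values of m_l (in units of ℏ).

Σ|L_z| = 12 ℏ

The letter f corresponds to l = 3.
The allowed m_l values are -3, -2, -1, 0, 1, 2, 3.
Σ|m_l| = l(l+1) = 12.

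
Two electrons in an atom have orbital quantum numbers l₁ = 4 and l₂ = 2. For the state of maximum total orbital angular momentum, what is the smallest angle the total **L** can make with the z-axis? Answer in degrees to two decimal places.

The total orbital quantum number L ranges from |l₁ − l₂| to l₁ + l₂ in integer steps.
L ∈ {2, 3, 4, 5, 6}.
The maximum is L = 6, with |L_tot| = ℏ√(6·7) = √42 ℏ.
The minimum angle with z is arccos(6/√42) ≈ 22.21°.

θ_min ≈ 22.21°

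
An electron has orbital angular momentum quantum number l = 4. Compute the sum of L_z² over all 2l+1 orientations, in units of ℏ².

The allowed m_l values are -4, -3, -2, -1, 0, 1, 2, 3, 4.
Summing m² from −4 to 4: Σ m_l² = 60.

Σ(L_z)² = 60 ℏ²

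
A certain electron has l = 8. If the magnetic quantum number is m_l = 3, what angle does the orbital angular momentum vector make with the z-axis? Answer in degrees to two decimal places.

|L|² = l(l+1)ℏ² = 72ℏ², so |L| = 6√2 ℏ.
L_z = m_l ℏ = 3ℏ.
cos θ = L_z/|L| = 3/√72, so θ ≈ 69.30°.

θ ≈ 69.30°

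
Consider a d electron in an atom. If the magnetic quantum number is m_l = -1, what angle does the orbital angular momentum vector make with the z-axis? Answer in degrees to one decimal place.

A d state has l = 2.
|L| = ℏ√(l(l+1)) = √6 ℏ.
L_z = m_l ℏ = −1ℏ.
cos θ = L_z/|L| = -1/√6, so θ ≈ 114.1°.

θ ≈ 114.1°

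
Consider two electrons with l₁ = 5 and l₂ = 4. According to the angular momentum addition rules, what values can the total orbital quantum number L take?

L = 1, 2, 3, 4, 5, 6, 7, 8, 9

Angular momentum addition gives L = |l₁ − l₂|, …, l₁ + l₂.
Allowed values: L = 1, 2, 3, 4, 5, 6, 7, 8, 9.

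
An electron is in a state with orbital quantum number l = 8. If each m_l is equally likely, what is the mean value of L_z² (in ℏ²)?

⟨L_z²⟩ = 24 ℏ²

The allowed m_l values are -8, -7, -6, -5, -4, -3, -2, -1, 0, 1, 2, 3, 4, 5, 6, 7, 8.
⟨L_z²⟩ = ℏ²·(Σ m_l²)/(2l+1) = ℏ²·408/17 = 24ℏ².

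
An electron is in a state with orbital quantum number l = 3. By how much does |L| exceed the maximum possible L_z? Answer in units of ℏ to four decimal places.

|L| = 2√3 ℏ ≈ 3.4641ℏ, while L_z,max = lℏ = 3ℏ.
The difference is (2√3 − 3)ℏ ≈ 0.4641ℏ.

|L| − L_z,max ≈ 0.4641ℏ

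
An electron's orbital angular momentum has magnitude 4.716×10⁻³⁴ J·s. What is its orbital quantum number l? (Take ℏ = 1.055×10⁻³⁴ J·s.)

l = 4

Dividing by ℏ: |L|/ℏ ≈ 4.470.
l(l+1) ≈ 4.470² ≈ 19.98, so l = 4.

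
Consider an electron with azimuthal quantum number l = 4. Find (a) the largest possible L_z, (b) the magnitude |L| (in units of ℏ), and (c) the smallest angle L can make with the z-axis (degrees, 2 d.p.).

L_z,max = 4ℏ; |L| = 2√5 ℏ ≈ 4.472ℏ; θ_min ≈ 26.57°

L_z,max = lℏ = 4ℏ.
|L| = ℏ√(4·5) = 2√5 ℏ ≈ 4.472ℏ.
cos θ_min = 4/√20, so θ_min ≈ 26.57°.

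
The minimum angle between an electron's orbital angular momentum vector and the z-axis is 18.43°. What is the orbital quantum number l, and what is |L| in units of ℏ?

l = 9, |L| = 3√10 ℏ ≈ 9.487ℏ

cos²θ_min = l/(l+1) = 0.9001.
l = cos²θ/sin²θ ≈ 9.
Then |L| = ℏ√(9·10) = 3√10 ℏ.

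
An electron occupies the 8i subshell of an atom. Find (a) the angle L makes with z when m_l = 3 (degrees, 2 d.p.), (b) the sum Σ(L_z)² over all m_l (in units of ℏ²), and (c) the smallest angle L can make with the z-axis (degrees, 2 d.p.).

8i means n = 8, l = 6.
For m_l = 3: cos θ = 3/√42, θ ≈ 62.42°.
Σ m_l² = 182, so Σ(L_z)² = 182 ℏ².
cos θ_min = 6/√42, so θ_min ≈ 22.21°.

θ(m_l=3) ≈ 62.42°; Σ(L_z)² = 182 ℏ²; θ_min ≈ 22.21°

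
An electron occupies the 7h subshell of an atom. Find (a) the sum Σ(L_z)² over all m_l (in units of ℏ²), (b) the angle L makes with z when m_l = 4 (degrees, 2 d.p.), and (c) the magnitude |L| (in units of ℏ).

Σ(L_z)² = 110 ℏ²; θ(m_l=4) ≈ 43.09°; |L| = √30 ℏ ≈ 5.477ℏ

For 7h, l = 5.
Σ m_l² = 110, so Σ(L_z)² = 110 ℏ².
For m_l = 4: cos θ = 4/√30, θ ≈ 43.09°.
|L| = ℏ√(5·6) = √30 ℏ ≈ 5.477ℏ.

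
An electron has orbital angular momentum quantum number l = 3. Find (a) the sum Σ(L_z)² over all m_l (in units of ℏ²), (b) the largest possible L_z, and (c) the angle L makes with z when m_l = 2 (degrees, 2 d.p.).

Σ m_l² = 28, so Σ(L_z)² = 28 ℏ².
L_z,max = lℏ = 3ℏ.
For m_l = 2: cos θ = 2/√12, θ ≈ 54.74°.

Σ(L_z)² = 28 ℏ²; L_z,max = 3ℏ; θ(m_l=2) ≈ 54.74°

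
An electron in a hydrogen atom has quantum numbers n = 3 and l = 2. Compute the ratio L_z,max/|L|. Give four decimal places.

L_z,max/|L| = 0.8165

|L| = √6 ℏ ≈ 2.4495ℏ, while L_z,max = lℏ = 2ℏ.
L_z,max/|L| = 2/√6 = 0.8165.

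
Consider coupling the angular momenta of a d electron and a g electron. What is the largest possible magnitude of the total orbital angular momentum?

|L_tot|_max = √42 ℏ ≈ 6.481ℏ

L runs from |2 − 4| = 2 to 2 + 4 = 6.
So L can be 2, 3, 4, 5, 6.
The largest magnitude corresponds to L = 6: |L_tot| = ℏ√(6·7) = √42 ℏ.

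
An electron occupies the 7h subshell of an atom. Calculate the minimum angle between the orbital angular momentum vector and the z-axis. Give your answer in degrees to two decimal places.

θ_min ≈ 24.09°

The 7h subshell has l = 5.
|L| = √(l(l+1)) ℏ = √30 ℏ.
The smallest angle corresponds to the largest L_z, i.e. m_l = l = 5, giving L_z = 5ℏ.
cos θ_min = 5/√30, so θ_min ≈ 24.09°.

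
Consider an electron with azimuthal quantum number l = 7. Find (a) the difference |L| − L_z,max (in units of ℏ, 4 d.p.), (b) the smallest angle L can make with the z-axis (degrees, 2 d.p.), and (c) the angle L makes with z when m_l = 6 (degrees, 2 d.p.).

|L|−L_z,max ≈ 0.4833ℏ; θ_min ≈ 20.70°; θ(m_l=6) ≈ 36.70°

|L| − L_z,max = (2√14 − 7)ℏ ≈ 0.4833ℏ.
cos θ_min = 7/√56, so θ_min ≈ 20.70°.
For m_l = 6: cos θ = 6/√56, θ ≈ 36.70°.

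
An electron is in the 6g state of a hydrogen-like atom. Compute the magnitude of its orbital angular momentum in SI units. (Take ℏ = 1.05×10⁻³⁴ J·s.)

|L| = 4.70×10⁻³⁴ J·s

For 6g, l = 4.
|L| = ℏ√(l(l+1)) = ℏ√(4·5) = 2√5 ℏ
Numerically, |L| = 4.472 × (1.05×10⁻³⁴ J·s) = 4.70×10⁻³⁴ J·s.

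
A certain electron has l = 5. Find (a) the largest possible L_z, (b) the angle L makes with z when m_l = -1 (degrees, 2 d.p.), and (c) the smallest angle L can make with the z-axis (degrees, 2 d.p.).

L_z,max = 5ℏ; θ(m_l=-1) ≈ 100.52°; θ_min ≈ 24.09°

L_z,max = lℏ = 5ℏ.
For m_l = -1: cos θ = -1/√30, θ ≈ 100.52°.
cos θ_min = 5/√30, so θ_min ≈ 24.09°.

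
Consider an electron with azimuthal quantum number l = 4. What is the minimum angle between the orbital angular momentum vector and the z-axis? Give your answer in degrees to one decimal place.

θ_min ≈ 26.6°

|L| = √(l(l+1)) ℏ = 2√5 ℏ.
The smallest angle corresponds to the largest L_z, i.e. m_l = l = 4, giving L_z = 4ℏ.
cos θ_min = 4/√20, so θ_min ≈ 26.6°.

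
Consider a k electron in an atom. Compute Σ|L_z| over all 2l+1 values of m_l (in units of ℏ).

Σ|L_z| = 56 ℏ

A k state has l = 7.
m_l ∈ {-7, -6, -5, -4, -3, -2, -1, 0, 1, 2, 3, 4, 5, 6, 7}.
Σ|m_l| = l(l+1) = 56.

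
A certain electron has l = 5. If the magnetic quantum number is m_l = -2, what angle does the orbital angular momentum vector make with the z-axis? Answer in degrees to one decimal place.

|L|² = l(l+1)ℏ² = 30ℏ², so |L| = √30 ℏ.
L_z = m_l ℏ = −2ℏ.
cos θ = L_z/|L| = -2/√30, so θ ≈ 111.4°.

θ ≈ 111.4°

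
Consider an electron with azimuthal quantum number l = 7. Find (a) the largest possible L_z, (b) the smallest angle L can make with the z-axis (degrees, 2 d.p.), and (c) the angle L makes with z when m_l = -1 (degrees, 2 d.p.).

L_z,max = 7ℏ; θ_min ≈ 20.70°; θ(m_l=-1) ≈ 97.68°

L_z,max = lℏ = 7ℏ.
cos θ_min = 7/√56, so θ_min ≈ 20.70°.
For m_l = -1: cos θ = -1/√56, θ ≈ 97.68°.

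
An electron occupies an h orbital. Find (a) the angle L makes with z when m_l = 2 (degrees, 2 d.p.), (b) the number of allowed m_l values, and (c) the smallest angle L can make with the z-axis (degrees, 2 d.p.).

For an h orbital, l = 5.
For m_l = 2: cos θ = 2/√30, θ ≈ 68.58°.
There are 2l+1 = 11 values of m_l.
cos θ_min = 5/√30, so θ_min ≈ 24.09°.

θ(m_l=2) ≈ 68.58°; 11 values; θ_min ≈ 24.09°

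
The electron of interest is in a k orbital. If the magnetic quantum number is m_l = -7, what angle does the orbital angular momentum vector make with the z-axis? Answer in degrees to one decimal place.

θ ≈ 159.3°

The letter k corresponds to l = 7.
|L| = ℏ√(l(l+1)) = 2√14 ℏ.
L_z = m_l ℏ = −7ℏ.
cos θ = L_z/|L| = -7/√56, so θ ≈ 159.3°.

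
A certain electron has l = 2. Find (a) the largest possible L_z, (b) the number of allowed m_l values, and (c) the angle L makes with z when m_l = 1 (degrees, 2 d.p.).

L_z,max = 2ℏ; 5 values; θ(m_l=1) ≈ 65.91°

L_z,max = lℏ = 2ℏ.
There are 2l+1 = 5 values of m_l.
For m_l = 1: cos θ = 1/√6, θ ≈ 65.91°.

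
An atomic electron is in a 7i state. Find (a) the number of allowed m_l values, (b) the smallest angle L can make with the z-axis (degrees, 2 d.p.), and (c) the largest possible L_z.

13 values; θ_min ≈ 22.21°; L_z,max = 6ℏ

The 7i subshell has l = 6.
There are 2l+1 = 13 values of m_l.
cos θ_min = 6/√42, so θ_min ≈ 22.21°.
L_z,max = lℏ = 6ℏ.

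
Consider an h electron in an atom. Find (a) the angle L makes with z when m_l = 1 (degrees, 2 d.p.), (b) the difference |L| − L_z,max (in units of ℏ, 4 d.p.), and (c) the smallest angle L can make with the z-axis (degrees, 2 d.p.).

θ(m_l=1) ≈ 79.48°; |L|−L_z,max ≈ 0.4772ℏ; θ_min ≈ 24.09°

The letter h corresponds to l = 5.
For m_l = 1: cos θ = 1/√30, θ ≈ 79.48°.
|L| − L_z,max = (√30 − 5)ℏ ≈ 0.4772ℏ.
cos θ_min = 5/√30, so θ_min ≈ 24.09°.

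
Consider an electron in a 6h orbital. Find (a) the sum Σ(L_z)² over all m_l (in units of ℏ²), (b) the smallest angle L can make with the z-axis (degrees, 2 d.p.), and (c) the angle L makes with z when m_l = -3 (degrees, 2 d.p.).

For 6h, l = 5.
Σ m_l² = 110, so Σ(L_z)² = 110 ℏ².
cos θ_min = 5/√30, so θ_min ≈ 24.09°.
For m_l = -3: cos θ = -3/√30, θ ≈ 123.21°.

Σ(L_z)² = 110 ℏ²; θ_min ≈ 24.09°; θ(m_l=-3) ≈ 123.21°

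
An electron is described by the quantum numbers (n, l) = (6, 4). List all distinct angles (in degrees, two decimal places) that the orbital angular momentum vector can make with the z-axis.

|L| = ℏ√(l(l+1)) = 2√5 ℏ.
cos θ = m_l/√20 for each m_l ∈ {-4, -3, -2, -1, 0, 1, 2, 3, 4}.

θ ∈ {26.57°, 47.87°, 63.43°, 77.08°, 90.00°, 102.92°, 116.57°, 132.13°, 153.43°}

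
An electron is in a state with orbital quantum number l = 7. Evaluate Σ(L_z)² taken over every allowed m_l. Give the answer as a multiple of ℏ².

The allowed m_l values are -7, -6, -5, -4, -3, -2, -1, 0, 1, 2, 3, 4, 5, 6, 7.
Σ m_l² = 2·(1 + 4 + 9 + 16 + 25 + 36 + 49) = 280.

Σ(L_z)² = 280 ℏ²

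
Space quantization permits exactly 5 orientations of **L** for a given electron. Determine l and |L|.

l = 2, |L| = √6 ℏ ≈ 2.449ℏ

Since there are 2l+1 = 5 values of m_l, l = 2.
Then |L| = √(l(l+1)) ℏ = √6 ℏ.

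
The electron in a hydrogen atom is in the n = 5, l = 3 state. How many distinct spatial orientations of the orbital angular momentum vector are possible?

7

The number of m_l values is 2l + 1 = 2·3 + 1 = 7.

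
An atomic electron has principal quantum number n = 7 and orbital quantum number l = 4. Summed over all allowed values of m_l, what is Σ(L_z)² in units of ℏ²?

m_l runs from −4 to 4, i.e. {-4, -3, -2, -1, 0, 1, 2, 3, 4}.
Σ m_l² = l(l+1)(2l+1)/3 = 4·5·9/3 = 60.

Σ(L_z)² = 60 ℏ²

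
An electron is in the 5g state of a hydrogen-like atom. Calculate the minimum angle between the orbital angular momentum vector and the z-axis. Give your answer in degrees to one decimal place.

5g means n = 5, l = 4.
|L| = √(l(l+1)) ℏ = 2√5 ℏ.
The smallest angle corresponds to the largest L_z, i.e. m_l = l = 4, giving L_z = 4ℏ.
cos θ_min = 4/√20, so θ_min ≈ 26.6°.

θ_min ≈ 26.6°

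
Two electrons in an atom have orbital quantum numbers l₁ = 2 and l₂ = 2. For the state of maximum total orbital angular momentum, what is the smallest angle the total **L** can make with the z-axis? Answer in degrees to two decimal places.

θ_min ≈ 26.57°

Angular momentum addition gives L = |l₁ − l₂|, …, l₁ + l₂.
Allowed values: L = 0, 1, 2, 3, 4.
The maximum is L = 4, with |L_tot| = ℏ√(4·5) = 2√5 ℏ.
The minimum angle with z is arccos(4/√20) ≈ 26.57°.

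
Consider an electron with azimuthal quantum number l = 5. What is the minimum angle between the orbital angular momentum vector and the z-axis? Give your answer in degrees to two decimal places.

θ_min ≈ 24.09°

|L| = ℏ√(l(l+1)) = √30 ℏ.
The smallest angle corresponds to the largest L_z, i.e. m_l = l = 5, giving L_z = 5ℏ.
cos θ_min = 5/√30, so θ_min ≈ 24.09°.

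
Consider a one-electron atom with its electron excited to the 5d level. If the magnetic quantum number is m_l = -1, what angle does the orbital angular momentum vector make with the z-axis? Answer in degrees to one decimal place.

The 5d level has l = 2.
|L| = √(l(l+1)) ℏ = √6 ℏ.
L_z = m_l ℏ = −1ℏ.
cos θ = L_z/|L| = -1/√6, so θ ≈ 114.1°.

θ ≈ 114.1°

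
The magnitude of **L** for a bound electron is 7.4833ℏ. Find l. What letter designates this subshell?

l = 7 (k orbital)

Since |L|² = l(l+1)ℏ², l(l+1) = 56.
Solving: l = 7.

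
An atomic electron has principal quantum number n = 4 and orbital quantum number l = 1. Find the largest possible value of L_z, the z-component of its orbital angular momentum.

L_z,max = 1ℏ

L_z = m_l ℏ with m_l ∈ {−1, …, 1}; the maximum is m_l = 1.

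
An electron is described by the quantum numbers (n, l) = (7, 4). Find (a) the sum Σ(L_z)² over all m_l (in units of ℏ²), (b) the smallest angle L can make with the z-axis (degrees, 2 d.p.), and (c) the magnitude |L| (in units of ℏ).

Σ(L_z)² = 60 ℏ²; θ_min ≈ 26.57°; |L| = 2√5 ℏ ≈ 4.472ℏ

Σ m_l² = 60, so Σ(L_z)² = 60 ℏ².
cos θ_min = 4/√20, so θ_min ≈ 26.57°.
|L| = ℏ√(4·5) = 2√5 ℏ ≈ 4.472ℏ.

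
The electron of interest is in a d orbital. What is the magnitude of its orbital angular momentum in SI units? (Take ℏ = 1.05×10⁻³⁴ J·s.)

The letter d corresponds to l = 2.
|L| = ℏ√(l(l+1)) = ℏ√(2·3) = √6 ℏ
Numerically, |L| = 2.449 × (1.05×10⁻³⁴ J·s) = 2.57×10⁻³⁴ J·s.

|L| = 2.57×10⁻³⁴ J·s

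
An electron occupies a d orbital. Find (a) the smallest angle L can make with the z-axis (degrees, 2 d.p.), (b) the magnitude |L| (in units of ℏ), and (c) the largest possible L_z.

A d state has l = 2.
cos θ_min = 2/√6, so θ_min ≈ 35.26°.
|L| = ℏ√(2·3) = √6 ℏ ≈ 2.449ℏ.
L_z,max = lℏ = 2ℏ.

θ_min ≈ 35.26°; |L| = √6 ℏ ≈ 2.449ℏ; L_z,max = 2ℏ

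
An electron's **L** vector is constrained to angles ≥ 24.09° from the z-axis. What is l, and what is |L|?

l = 5, |L| = √30 ℏ ≈ 5.477ℏ

cos²θ_min = l/(l+1) = 0.8334.
l = cos²θ/sin²θ ≈ 5.
Then |L| = ℏ√(5·6) = √30 ℏ.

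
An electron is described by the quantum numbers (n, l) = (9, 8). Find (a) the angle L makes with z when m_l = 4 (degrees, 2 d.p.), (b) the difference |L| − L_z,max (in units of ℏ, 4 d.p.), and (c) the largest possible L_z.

For m_l = 4: cos θ = 4/√72, θ ≈ 61.87°.
|L| − L_z,max = (6√2 − 8)ℏ ≈ 0.4853ℏ.
L_z,max = lℏ = 8ℏ.

θ(m_l=4) ≈ 61.87°; |L|−L_z,max ≈ 0.4853ℏ; L_z,max = 8ℏ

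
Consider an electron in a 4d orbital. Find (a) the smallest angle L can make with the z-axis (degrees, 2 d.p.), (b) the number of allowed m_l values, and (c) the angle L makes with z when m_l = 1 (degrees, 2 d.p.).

For 4d, l = 2.
cos θ_min = 2/√6, so θ_min ≈ 35.26°.
There are 2l+1 = 5 values of m_l.
For m_l = 1: cos θ = 1/√6, θ ≈ 65.91°.

θ_min ≈ 35.26°; 5 values; θ(m_l=1) ≈ 65.91°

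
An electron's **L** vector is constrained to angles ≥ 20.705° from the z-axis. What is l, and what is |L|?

At minimum angle, m_l = l, so cos θ = l/√(l(l+1)); cos²θ = l/(l+1) = 0.8750.
l = cos²θ/sin²θ ≈ 7.
Then |L| = ℏ√(7·8) = 2√14 ℏ.

l = 7, |L| = 2√14 ℏ ≈ 7.483ℏ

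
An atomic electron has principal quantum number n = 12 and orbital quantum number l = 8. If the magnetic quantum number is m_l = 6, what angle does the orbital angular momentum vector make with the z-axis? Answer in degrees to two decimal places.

θ ≈ 45.00°

|L|² = l(l+1)ℏ² = 72ℏ², so |L| = 6√2 ℏ.
L_z = m_l ℏ = 6ℏ.
cos θ = L_z/|L| = 6/√72, so θ ≈ 45.00°.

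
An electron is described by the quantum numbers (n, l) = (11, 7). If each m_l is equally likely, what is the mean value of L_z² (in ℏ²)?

m_l ∈ {-7, -6, -5, -4, -3, -2, -1, 0, 1, 2, 3, 4, 5, 6, 7}.
⟨L_z²⟩ = ℏ²·l(l+1)/3 = 18.67ℏ².

⟨L_z²⟩ = 18.67 ℏ²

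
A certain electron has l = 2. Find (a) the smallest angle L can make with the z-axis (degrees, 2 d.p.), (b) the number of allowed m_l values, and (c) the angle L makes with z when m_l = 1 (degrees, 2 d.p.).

cos θ_min = 2/√6, so θ_min ≈ 35.26°.
There are 2l+1 = 5 values of m_l.
For m_l = 1: cos θ = 1/√6, θ ≈ 65.91°.

θ_min ≈ 35.26°; 5 values; θ(m_l=1) ≈ 65.91°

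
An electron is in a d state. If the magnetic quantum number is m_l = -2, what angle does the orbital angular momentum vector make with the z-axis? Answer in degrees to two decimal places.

A d state has l = 2.
|L| = √(l(l+1)) ℏ = √6 ℏ.
L_z = m_l ℏ = −2ℏ.
cos θ = L_z/|L| = -2/√6, so θ ≈ 144.74°.

θ ≈ 144.74°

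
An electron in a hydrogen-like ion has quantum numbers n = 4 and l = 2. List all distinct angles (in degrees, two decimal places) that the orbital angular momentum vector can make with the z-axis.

θ ∈ {35.26°, 65.91°, 90.00°, 114.09°, 144.74°}

|L| = √(l(l+1)) ℏ = √6 ℏ.
cos θ = m_l/√6 for each m_l ∈ {-2, -1, 0, 1, 2}.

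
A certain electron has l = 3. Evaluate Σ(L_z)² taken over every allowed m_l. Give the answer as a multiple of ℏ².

Σ(L_z)² = 28 ℏ²

m_l runs from −3 to 3, i.e. {-3, -2, -1, 0, 1, 2, 3}.
Summing m² from −3 to 3: Σ m_l² = 28.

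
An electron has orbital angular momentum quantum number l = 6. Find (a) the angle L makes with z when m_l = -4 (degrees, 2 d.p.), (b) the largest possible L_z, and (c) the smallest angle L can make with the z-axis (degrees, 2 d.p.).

For m_l = -4: cos θ = -4/√42, θ ≈ 128.11°.
L_z,max = lℏ = 6ℏ.
cos θ_min = 6/√42, so θ_min ≈ 22.21°.

θ(m_l=-4) ≈ 128.11°; L_z,max = 6ℏ; θ_min ≈ 22.21°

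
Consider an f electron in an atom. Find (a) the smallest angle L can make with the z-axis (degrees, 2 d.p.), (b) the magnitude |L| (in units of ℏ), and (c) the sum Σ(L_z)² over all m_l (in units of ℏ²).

θ_min ≈ 30.00°; |L| = 2√3 ℏ ≈ 3.464ℏ; Σ(L_z)² = 28 ℏ²

For an f orbital, l = 3.
cos θ_min = 3/√12, so θ_min ≈ 30.00°.
|L| = ℏ√(3·4) = 2√3 ℏ ≈ 3.464ℏ.
Σ m_l² = 28, so Σ(L_z)² = 28 ℏ².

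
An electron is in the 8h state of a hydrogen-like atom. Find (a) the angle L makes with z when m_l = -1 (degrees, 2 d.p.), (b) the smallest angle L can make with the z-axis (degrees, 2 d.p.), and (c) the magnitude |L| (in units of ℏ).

θ(m_l=-1) ≈ 100.52°; θ_min ≈ 24.09°; |L| = √30 ℏ ≈ 5.477ℏ

8h means n = 8, l = 5.
For m_l = -1: cos θ = -1/√30, θ ≈ 100.52°.
cos θ_min = 5/√30, so θ_min ≈ 24.09°.
|L| = ℏ√(5·6) = √30 ℏ ≈ 5.477ℏ.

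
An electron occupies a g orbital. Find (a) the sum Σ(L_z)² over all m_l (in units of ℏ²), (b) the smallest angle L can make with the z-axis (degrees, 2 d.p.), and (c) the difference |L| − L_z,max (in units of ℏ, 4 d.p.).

Σ(L_z)² = 60 ℏ²; θ_min ≈ 26.57°; |L|−L_z,max ≈ 0.4721ℏ

G corresponds to l = 4.
Σ m_l² = 60, so Σ(L_z)² = 60 ℏ².
cos θ_min = 4/√20, so θ_min ≈ 26.57°.
|L| − L_z,max = (2√5 − 4)ℏ ≈ 0.4721ℏ.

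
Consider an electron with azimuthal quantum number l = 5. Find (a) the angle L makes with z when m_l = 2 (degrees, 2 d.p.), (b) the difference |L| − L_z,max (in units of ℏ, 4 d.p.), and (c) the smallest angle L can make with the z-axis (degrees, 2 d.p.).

For m_l = 2: cos θ = 2/√30, θ ≈ 68.58°.
|L| − L_z,max = (√30 − 5)ℏ ≈ 0.4772ℏ.
cos θ_min = 5/√30, so θ_min ≈ 24.09°.

θ(m_l=2) ≈ 68.58°; |L|−L_z,max ≈ 0.4772ℏ; θ_min ≈ 24.09°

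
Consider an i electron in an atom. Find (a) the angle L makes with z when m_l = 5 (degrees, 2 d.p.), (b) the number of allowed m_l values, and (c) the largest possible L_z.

θ(m_l=5) ≈ 39.51°; 13 values; L_z,max = 6ℏ

An i state has l = 6.
For m_l = 5: cos θ = 5/√42, θ ≈ 39.51°.
There are 2l+1 = 13 values of m_l.
L_z,max = lℏ = 6ℏ.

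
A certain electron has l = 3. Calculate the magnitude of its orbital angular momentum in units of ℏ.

|L| = ℏ√(l(l+1)) = ℏ√(3·4) = 2√3 ℏ

|L| = 2√3 ℏ ≈ 3.464ℏ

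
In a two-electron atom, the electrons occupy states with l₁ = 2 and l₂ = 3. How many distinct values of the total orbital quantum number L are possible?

5

The total orbital quantum number L ranges from |l₁ − l₂| to l₁ + l₂ in integer steps.
L ∈ {1, 2, 3, 4, 5}.
That is 5 values.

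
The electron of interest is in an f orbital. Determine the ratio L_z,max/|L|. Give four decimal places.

L_z,max/|L| = 0.8660

For an f orbital, l = 3.
|L| = 2√3 ℏ ≈ 3.4641ℏ, while L_z,max = lℏ = 3ℏ.
L_z,max/|L| = 3/√12 = 0.8660.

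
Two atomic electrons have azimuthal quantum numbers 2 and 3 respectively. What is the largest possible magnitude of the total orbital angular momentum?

L runs from |2 − 3| = 1 to 2 + 3 = 5.
So L can be 1, 2, 3, 4, 5.
The largest magnitude corresponds to L = 5: |L_tot| = ℏ√(5·6) = √30 ℏ.

|L_tot|_max = √30 ℏ ≈ 5.477ℏ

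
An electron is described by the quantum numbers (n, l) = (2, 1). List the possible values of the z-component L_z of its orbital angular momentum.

L_z ∈ {−ℏ, 0, ℏ}

L_z = m_l ℏ with m_l ranging from −l to +l in integer steps.
For l = 1: m_l ∈ {-1, 0, 1}.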